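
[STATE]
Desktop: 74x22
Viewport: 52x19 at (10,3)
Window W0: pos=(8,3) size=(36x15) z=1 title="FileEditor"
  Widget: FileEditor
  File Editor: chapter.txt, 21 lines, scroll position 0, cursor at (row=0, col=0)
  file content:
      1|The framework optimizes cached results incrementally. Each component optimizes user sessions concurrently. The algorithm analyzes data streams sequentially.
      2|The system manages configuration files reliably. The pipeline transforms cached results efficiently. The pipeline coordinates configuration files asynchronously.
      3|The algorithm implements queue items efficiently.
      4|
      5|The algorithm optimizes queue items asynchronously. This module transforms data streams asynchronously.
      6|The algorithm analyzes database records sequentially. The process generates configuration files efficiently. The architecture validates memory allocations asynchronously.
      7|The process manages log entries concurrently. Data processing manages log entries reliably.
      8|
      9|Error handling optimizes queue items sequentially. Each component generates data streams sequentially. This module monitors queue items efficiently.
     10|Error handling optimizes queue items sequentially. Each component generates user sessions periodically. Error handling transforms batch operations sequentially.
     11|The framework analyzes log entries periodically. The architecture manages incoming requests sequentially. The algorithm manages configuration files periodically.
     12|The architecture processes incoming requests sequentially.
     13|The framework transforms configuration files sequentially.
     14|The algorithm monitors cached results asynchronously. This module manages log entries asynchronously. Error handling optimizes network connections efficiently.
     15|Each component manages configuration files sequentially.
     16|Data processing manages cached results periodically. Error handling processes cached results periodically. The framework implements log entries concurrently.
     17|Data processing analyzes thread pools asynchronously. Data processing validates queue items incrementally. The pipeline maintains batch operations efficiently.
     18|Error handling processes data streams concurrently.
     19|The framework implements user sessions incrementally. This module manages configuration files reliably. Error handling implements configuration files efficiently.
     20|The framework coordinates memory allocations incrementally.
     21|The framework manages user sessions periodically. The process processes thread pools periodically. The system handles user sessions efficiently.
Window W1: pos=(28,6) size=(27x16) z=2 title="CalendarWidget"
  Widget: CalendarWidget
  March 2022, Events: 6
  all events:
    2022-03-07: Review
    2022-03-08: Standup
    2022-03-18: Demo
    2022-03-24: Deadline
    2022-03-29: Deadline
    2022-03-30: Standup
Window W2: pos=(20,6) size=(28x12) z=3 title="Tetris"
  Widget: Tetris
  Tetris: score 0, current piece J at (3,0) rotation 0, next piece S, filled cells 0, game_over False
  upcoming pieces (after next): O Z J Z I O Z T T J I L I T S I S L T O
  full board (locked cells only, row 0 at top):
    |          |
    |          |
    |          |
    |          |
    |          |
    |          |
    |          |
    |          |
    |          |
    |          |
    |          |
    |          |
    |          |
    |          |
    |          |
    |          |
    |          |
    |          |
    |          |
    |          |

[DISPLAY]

━━━━━━━━━━━━━━━━━━━━━━━━━━━━━━━━━┓                  
FileEditor                       ┃                  
─────────────────────────────────┨                  
he framewo┏━━━━━━━━━━━━━━━━━━━━━━━━━━┓━━━━━━┓       
he system ┃ Tetris                   ┃      ┃       
he algorit┠──────────────────────────┨──────┨       
          ┃          │Next:          ┃      ┃       
he algorit┃          │ ░░            ┃u     ┃       
he algorit┃          │░░             ┃6     ┃       
he process┃          │               ┃ 13   ┃       
          ┃          │               ┃20    ┃       
rror handl┃          │               ┃27    ┃       
rror handl┃          │Score:         ┃      ┃       
he framewo┃          │0              ┃      ┃       
━━━━━━━━━━┗━━━━━━━━━━━━━━━━━━━━━━━━━━┛      ┃       
                  ┃                         ┃       
                  ┃                         ┃       
                  ┃                         ┃       
                  ┗━━━━━━━━━━━━━━━━━━━━━━━━━┛       


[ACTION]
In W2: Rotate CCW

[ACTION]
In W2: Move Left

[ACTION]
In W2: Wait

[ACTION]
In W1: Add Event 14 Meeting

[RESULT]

━━━━━━━━━━━━━━━━━━━━━━━━━━━━━━━━━┓                  
FileEditor                       ┃                  
─────────────────────────────────┨                  
he framewo┏━━━━━━━━━━━━━━━━━━━━━━━━━━┓━━━━━━┓       
he system ┃ Tetris                   ┃      ┃       
he algorit┠──────────────────────────┨──────┨       
          ┃          │Next:          ┃      ┃       
he algorit┃          │ ░░            ┃u     ┃       
he algorit┃          │░░             ┃6     ┃       
he process┃          │               ┃ 13   ┃       
          ┃          │               ┃ 20   ┃       
rror handl┃          │               ┃27    ┃       
rror handl┃          │Score:         ┃      ┃       
he framewo┃          │0              ┃      ┃       
━━━━━━━━━━┗━━━━━━━━━━━━━━━━━━━━━━━━━━┛      ┃       
                  ┃                         ┃       
                  ┃                         ┃       
                  ┃                         ┃       
                  ┗━━━━━━━━━━━━━━━━━━━━━━━━━┛       


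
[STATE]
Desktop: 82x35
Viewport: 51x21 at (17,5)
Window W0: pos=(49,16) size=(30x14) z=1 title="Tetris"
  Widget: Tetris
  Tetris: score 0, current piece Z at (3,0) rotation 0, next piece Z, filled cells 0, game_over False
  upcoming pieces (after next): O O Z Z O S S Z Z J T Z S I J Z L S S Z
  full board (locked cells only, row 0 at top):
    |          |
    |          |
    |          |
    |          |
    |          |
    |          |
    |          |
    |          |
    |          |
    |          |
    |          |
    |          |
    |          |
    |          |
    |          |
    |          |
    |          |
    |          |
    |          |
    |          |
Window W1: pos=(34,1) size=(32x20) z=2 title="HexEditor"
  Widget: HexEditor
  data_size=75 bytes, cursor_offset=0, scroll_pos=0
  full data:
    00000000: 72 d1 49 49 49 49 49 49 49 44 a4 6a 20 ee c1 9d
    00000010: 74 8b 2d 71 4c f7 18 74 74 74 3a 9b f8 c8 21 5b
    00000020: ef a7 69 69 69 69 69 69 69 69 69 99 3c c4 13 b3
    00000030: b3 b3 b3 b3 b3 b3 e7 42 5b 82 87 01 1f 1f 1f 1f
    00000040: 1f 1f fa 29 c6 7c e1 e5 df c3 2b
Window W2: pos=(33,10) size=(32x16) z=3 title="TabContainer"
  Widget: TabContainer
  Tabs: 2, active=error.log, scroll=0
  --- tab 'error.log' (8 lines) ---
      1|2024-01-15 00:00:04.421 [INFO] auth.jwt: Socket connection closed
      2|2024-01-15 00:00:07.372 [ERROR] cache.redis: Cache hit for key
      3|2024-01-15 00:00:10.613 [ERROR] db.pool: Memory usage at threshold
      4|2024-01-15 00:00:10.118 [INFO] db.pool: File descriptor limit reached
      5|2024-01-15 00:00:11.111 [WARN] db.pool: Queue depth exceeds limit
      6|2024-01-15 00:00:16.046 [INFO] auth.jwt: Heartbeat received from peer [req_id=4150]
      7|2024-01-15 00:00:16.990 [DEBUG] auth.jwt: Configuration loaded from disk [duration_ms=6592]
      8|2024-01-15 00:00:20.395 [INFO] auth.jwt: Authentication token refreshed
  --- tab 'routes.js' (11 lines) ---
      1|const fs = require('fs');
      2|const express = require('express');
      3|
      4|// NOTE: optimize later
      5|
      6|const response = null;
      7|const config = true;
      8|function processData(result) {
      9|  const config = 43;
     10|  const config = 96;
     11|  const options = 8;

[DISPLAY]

                 ┃00000010  74 8b 2d 71 4c f7 18┃  
                 ┃00000020  ef a7 69 69 69 69 69┃  
                 ┃00000030  b3 b3 b3 b3 b3 b3 e7┃  
                 ┃00000040  1f 1f fa 29 c6 7c e1┃  
                 ┃                              ┃  
                ┏━━━━━━━━━━━━━━━━━━━━━━━━━━━━━━┓┃  
                ┃ TabContainer                 ┃┃  
                ┠──────────────────────────────┨┃  
                ┃[error.log]│ routes.js        ┃┃  
                ┃──────────────────────────────┃┃  
                ┃2024-01-15 00:00:04.421 [INFO]┃┃  
                ┃2024-01-15 00:00:07.372 [ERROR┃┃━━
                ┃2024-01-15 00:00:10.613 [ERROR┃┃  
                ┃2024-01-15 00:00:10.118 [INFO]┃┃──
                ┃2024-01-15 00:00:11.111 [WARN]┃┃  
                ┃2024-01-15 00:00:16.046 [INFO]┃┛  
                ┃2024-01-15 00:00:16.990 [DEBUG┃   
                ┃2024-01-15 00:00:20.395 [INFO]┃   
                ┃                              ┃   
                ┃                              ┃   
                ┗━━━━━━━━━━━━━━━━━━━━━━━━━━━━━━┛e: 


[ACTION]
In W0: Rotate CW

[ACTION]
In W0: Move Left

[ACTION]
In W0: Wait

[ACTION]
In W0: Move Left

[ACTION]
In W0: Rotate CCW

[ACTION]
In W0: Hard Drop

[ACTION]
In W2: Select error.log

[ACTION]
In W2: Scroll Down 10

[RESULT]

                 ┃00000010  74 8b 2d 71 4c f7 18┃  
                 ┃00000020  ef a7 69 69 69 69 69┃  
                 ┃00000030  b3 b3 b3 b3 b3 b3 e7┃  
                 ┃00000040  1f 1f fa 29 c6 7c e1┃  
                 ┃                              ┃  
                ┏━━━━━━━━━━━━━━━━━━━━━━━━━━━━━━┓┃  
                ┃ TabContainer                 ┃┃  
                ┠──────────────────────────────┨┃  
                ┃[error.log]│ routes.js        ┃┃  
                ┃──────────────────────────────┃┃  
                ┃2024-01-15 00:00:20.395 [INFO]┃┃  
                ┃                              ┃┃━━
                ┃                              ┃┃  
                ┃                              ┃┃──
                ┃                              ┃┃  
                ┃                              ┃┛  
                ┃                              ┃   
                ┃                              ┃   
                ┃                              ┃   
                ┃                              ┃   
                ┗━━━━━━━━━━━━━━━━━━━━━━━━━━━━━━┛e: 


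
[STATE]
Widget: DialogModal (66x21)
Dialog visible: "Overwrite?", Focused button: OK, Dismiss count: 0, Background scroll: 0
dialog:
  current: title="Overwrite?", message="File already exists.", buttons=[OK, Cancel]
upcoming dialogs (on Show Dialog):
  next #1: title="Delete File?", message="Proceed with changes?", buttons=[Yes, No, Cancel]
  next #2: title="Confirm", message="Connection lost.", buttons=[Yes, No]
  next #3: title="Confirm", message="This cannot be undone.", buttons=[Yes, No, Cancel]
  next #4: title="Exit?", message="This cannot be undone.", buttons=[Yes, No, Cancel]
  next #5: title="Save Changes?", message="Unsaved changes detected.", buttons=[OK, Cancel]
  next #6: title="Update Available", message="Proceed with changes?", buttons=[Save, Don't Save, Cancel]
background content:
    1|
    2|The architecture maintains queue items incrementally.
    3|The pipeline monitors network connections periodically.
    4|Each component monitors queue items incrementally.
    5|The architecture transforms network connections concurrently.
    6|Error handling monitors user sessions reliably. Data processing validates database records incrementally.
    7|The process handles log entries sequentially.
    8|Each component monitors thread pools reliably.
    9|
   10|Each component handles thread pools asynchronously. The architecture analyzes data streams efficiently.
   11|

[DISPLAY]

                                                                  
The architecture maintains queue items incrementally.             
The pipeline monitors network connections periodically.           
Each component monitors queue items incrementally.                
The architecture transforms network connections concurrently.     
Error handling monitors user sessions reliably. Data processing va
The process handles log entries sequentially.                     
Each component monitors thread pools reliably.                    
                     ┌──────────────────────┐                     
Each component handle│      Overwrite?      │ously. The architectu
                     │ File already exists. │                     
                     │    [OK]  Cancel      │                     
                     └──────────────────────┘                     
                                                                  
                                                                  
                                                                  
                                                                  
                                                                  
                                                                  
                                                                  
                                                                  


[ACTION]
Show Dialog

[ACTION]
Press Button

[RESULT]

                                                                  
The architecture maintains queue items incrementally.             
The pipeline monitors network connections periodically.           
Each component monitors queue items incrementally.                
The architecture transforms network connections concurrently.     
Error handling monitors user sessions reliably. Data processing va
The process handles log entries sequentially.                     
Each component monitors thread pools reliably.                    
                                                                  
Each component handles thread pools asynchronously. The architectu
                                                                  
                                                                  
                                                                  
                                                                  
                                                                  
                                                                  
                                                                  
                                                                  
                                                                  
                                                                  
                                                                  


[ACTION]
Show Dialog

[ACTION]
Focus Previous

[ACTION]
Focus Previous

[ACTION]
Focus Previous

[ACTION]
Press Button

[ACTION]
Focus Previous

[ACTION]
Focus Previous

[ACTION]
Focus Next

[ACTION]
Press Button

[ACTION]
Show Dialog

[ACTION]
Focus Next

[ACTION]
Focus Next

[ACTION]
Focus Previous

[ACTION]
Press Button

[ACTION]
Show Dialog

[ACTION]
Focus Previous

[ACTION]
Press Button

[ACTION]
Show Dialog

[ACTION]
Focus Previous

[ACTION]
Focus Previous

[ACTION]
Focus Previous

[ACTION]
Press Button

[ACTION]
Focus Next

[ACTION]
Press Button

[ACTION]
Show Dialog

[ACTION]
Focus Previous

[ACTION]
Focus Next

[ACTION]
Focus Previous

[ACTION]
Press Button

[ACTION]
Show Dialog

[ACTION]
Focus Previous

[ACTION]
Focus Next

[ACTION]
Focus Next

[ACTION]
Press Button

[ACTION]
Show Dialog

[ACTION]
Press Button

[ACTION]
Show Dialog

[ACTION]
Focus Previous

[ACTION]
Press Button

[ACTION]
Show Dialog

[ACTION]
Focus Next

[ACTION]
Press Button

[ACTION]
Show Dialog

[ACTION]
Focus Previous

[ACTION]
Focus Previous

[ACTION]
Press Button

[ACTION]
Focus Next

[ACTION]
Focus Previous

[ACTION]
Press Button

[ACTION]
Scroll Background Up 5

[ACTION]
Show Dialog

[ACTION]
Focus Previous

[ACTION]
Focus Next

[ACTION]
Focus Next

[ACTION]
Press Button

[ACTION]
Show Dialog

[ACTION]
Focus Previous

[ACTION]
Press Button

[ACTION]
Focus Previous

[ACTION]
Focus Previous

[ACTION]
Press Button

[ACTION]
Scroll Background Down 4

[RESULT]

The architecture transforms network connections concurrently.     
Error handling monitors user sessions reliably. Data processing va
The process handles log entries sequentially.                     
Each component monitors thread pools reliably.                    
                                                                  
Each component handles thread pools asynchronously. The architectu
                                                                  
                                                                  
                                                                  
                                                                  
                                                                  
                                                                  
                                                                  
                                                                  
                                                                  
                                                                  
                                                                  
                                                                  
                                                                  
                                                                  
                                                                  


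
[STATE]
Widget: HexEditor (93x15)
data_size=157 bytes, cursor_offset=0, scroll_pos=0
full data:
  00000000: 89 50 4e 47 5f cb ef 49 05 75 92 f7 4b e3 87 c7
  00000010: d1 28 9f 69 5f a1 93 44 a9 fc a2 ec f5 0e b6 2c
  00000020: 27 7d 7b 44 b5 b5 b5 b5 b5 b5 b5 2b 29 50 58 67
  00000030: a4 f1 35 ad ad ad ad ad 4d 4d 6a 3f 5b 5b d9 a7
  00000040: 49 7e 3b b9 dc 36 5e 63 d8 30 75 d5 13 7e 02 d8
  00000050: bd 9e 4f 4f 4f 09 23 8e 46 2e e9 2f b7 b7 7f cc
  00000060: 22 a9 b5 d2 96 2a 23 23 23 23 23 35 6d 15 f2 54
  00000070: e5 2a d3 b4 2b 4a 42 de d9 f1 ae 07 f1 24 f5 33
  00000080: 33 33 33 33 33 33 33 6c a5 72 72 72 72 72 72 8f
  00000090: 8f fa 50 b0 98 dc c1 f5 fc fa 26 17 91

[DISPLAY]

00000000  89 50 4e 47 5f cb ef 49  05 75 92 f7 4b e3 87 c7  |.PNG_..I.u..K...|               
00000010  d1 28 9f 69 5f a1 93 44  a9 fc a2 ec f5 0e b6 2c  |.(.i_..D.......,|               
00000020  27 7d 7b 44 b5 b5 b5 b5  b5 b5 b5 2b 29 50 58 67  |'}{D.......+)PXg|               
00000030  a4 f1 35 ad ad ad ad ad  4d 4d 6a 3f 5b 5b d9 a7  |..5.....MMj?[[..|               
00000040  49 7e 3b b9 dc 36 5e 63  d8 30 75 d5 13 7e 02 d8  |I~;..6^c.0u..~..|               
00000050  bd 9e 4f 4f 4f 09 23 8e  46 2e e9 2f b7 b7 7f cc  |..OOO.#.F../....|               
00000060  22 a9 b5 d2 96 2a 23 23  23 23 23 35 6d 15 f2 54  |"....*#####5m..T|               
00000070  e5 2a d3 b4 2b 4a 42 de  d9 f1 ae 07 f1 24 f5 33  |.*..+JB......$.3|               
00000080  33 33 33 33 33 33 33 6c  a5 72 72 72 72 72 72 8f  |3333333l.rrrrrr.|               
00000090  8f fa 50 b0 98 dc c1 f5  fc fa 26 17 91           |..P.......&..   |               
                                                                                             
                                                                                             
                                                                                             
                                                                                             
                                                                                             


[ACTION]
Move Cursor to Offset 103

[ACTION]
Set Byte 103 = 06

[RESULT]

00000000  89 50 4e 47 5f cb ef 49  05 75 92 f7 4b e3 87 c7  |.PNG_..I.u..K...|               
00000010  d1 28 9f 69 5f a1 93 44  a9 fc a2 ec f5 0e b6 2c  |.(.i_..D.......,|               
00000020  27 7d 7b 44 b5 b5 b5 b5  b5 b5 b5 2b 29 50 58 67  |'}{D.......+)PXg|               
00000030  a4 f1 35 ad ad ad ad ad  4d 4d 6a 3f 5b 5b d9 a7  |..5.....MMj?[[..|               
00000040  49 7e 3b b9 dc 36 5e 63  d8 30 75 d5 13 7e 02 d8  |I~;..6^c.0u..~..|               
00000050  bd 9e 4f 4f 4f 09 23 8e  46 2e e9 2f b7 b7 7f cc  |..OOO.#.F../....|               
00000060  22 a9 b5 d2 96 2a 23 06  23 23 23 35 6d 15 f2 54  |"....*#.###5m..T|               
00000070  e5 2a d3 b4 2b 4a 42 de  d9 f1 ae 07 f1 24 f5 33  |.*..+JB......$.3|               
00000080  33 33 33 33 33 33 33 6c  a5 72 72 72 72 72 72 8f  |3333333l.rrrrrr.|               
00000090  8f fa 50 b0 98 dc c1 f5  fc fa 26 17 91           |..P.......&..   |               
                                                                                             
                                                                                             
                                                                                             
                                                                                             
                                                                                             


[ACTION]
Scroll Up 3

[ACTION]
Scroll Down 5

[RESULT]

00000050  bd 9e 4f 4f 4f 09 23 8e  46 2e e9 2f b7 b7 7f cc  |..OOO.#.F../....|               
00000060  22 a9 b5 d2 96 2a 23 06  23 23 23 35 6d 15 f2 54  |"....*#.###5m..T|               
00000070  e5 2a d3 b4 2b 4a 42 de  d9 f1 ae 07 f1 24 f5 33  |.*..+JB......$.3|               
00000080  33 33 33 33 33 33 33 6c  a5 72 72 72 72 72 72 8f  |3333333l.rrrrrr.|               
00000090  8f fa 50 b0 98 dc c1 f5  fc fa 26 17 91           |..P.......&..   |               
                                                                                             
                                                                                             
                                                                                             
                                                                                             
                                                                                             
                                                                                             
                                                                                             
                                                                                             
                                                                                             
                                                                                             


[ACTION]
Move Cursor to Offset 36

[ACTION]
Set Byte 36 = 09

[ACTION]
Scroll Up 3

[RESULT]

00000020  27 7d 7b 44 09 b5 b5 b5  b5 b5 b5 2b 29 50 58 67  |'}{D.......+)PXg|               
00000030  a4 f1 35 ad ad ad ad ad  4d 4d 6a 3f 5b 5b d9 a7  |..5.....MMj?[[..|               
00000040  49 7e 3b b9 dc 36 5e 63  d8 30 75 d5 13 7e 02 d8  |I~;..6^c.0u..~..|               
00000050  bd 9e 4f 4f 4f 09 23 8e  46 2e e9 2f b7 b7 7f cc  |..OOO.#.F../....|               
00000060  22 a9 b5 d2 96 2a 23 06  23 23 23 35 6d 15 f2 54  |"....*#.###5m..T|               
00000070  e5 2a d3 b4 2b 4a 42 de  d9 f1 ae 07 f1 24 f5 33  |.*..+JB......$.3|               
00000080  33 33 33 33 33 33 33 6c  a5 72 72 72 72 72 72 8f  |3333333l.rrrrrr.|               
00000090  8f fa 50 b0 98 dc c1 f5  fc fa 26 17 91           |..P.......&..   |               
                                                                                             
                                                                                             
                                                                                             
                                                                                             
                                                                                             
                                                                                             
                                                                                             


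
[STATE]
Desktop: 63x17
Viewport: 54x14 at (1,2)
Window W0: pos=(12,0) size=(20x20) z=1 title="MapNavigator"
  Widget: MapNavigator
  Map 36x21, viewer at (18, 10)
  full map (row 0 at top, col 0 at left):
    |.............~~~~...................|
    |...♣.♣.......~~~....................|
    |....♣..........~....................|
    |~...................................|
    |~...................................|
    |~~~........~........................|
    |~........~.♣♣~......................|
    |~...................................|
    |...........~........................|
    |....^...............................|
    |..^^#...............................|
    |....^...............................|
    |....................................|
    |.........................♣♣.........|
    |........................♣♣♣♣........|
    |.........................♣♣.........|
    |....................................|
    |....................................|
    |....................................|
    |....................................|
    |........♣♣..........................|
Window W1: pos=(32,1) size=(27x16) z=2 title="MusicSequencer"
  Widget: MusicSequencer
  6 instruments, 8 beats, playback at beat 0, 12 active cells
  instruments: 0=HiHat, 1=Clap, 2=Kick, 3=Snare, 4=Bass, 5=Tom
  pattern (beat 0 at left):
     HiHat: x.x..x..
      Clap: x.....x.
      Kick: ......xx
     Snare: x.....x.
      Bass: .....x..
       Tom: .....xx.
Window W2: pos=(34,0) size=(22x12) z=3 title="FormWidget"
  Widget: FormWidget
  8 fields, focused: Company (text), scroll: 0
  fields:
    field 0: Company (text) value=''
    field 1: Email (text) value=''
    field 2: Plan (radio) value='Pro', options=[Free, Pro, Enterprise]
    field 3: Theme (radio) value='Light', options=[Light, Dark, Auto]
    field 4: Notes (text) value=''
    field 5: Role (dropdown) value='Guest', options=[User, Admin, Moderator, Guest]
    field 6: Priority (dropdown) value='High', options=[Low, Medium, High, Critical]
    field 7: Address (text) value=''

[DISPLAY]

           ┠──────────────────┨┃ ┠────────────────────
           ┃......~...........┃┠─┃> Company:    [    ]
           ┃..................┃┃ ┃  Email:      [    ]
           ┃..................┃┃ ┃  Plan:       ( ) Fr
           ┃..~...............┃┃ ┃  Theme:      (●) Li
           ┃~.♣♣~.............┃┃ ┃  Notes:      [    ]
           ┃..................┃┃ ┃  Role:       [Gue▼]
           ┃..~...............┃┃ ┃  Priority:   [Hig▼]
           ┃..................┃┃ ┃  Address:    [    ]
           ┃.........@........┃┃ ┗━━━━━━━━━━━━━━━━━━━━
           ┃..................┃┃                      
           ┃..................┃┃                      
           ┃................♣♣┃┃                      
           ┃...............♣♣♣┃┃                      


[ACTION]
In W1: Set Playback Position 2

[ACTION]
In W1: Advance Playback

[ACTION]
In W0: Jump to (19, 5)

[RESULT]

           ┠──────────────────┨┃ ┠────────────────────
           ┃                  ┃┠─┃> Company:    [    ]
           ┃                  ┃┃ ┃  Email:      [    ]
           ┃                  ┃┃ ┃  Plan:       ( ) Fr
           ┃...~~~~...........┃┃ ┃  Theme:      (●) Li
           ┃...~~~............┃┃ ┃  Notes:      [    ]
           ┃.....~............┃┃ ┃  Role:       [Gue▼]
           ┃..................┃┃ ┃  Priority:   [Hig▼]
           ┃..................┃┃ ┃  Address:    [    ]
           ┃.~.......@........┃┃ ┗━━━━━━━━━━━━━━━━━━━━
           ┃.♣♣~..............┃┃                      
           ┃..................┃┃                      
           ┃.~................┃┃                      
           ┃..................┃┃                      


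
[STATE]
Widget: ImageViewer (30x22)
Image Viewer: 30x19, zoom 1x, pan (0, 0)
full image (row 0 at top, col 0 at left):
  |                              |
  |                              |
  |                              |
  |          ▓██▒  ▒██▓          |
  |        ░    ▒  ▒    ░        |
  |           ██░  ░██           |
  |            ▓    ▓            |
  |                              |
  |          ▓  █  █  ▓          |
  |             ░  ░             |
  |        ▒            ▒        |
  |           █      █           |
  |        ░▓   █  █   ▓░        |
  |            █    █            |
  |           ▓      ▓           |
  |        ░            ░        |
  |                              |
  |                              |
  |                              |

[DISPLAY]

                              
                              
                              
          ▓██▒  ▒██▓          
        ░    ▒  ▒    ░        
           ██░  ░██           
            ▓    ▓            
                              
          ▓  █  █  ▓          
             ░  ░             
        ▒            ▒        
           █      █           
        ░▓   █  █   ▓░        
            █    █            
           ▓      ▓           
        ░            ░        
                              
                              
                              
                              
                              
                              


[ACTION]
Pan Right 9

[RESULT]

                              
                              
                              
 ▓██▒  ▒██▓                   
    ▒  ▒    ░                 
  ██░  ░██                    
   ▓    ▓                     
                              
 ▓  █  █  ▓                   
    ░  ░                      
            ▒                 
  █      █                    
▓   █  █   ▓░                 
   █    █                     
  ▓      ▓                    
            ░                 
                              
                              
                              
                              
                              
                              


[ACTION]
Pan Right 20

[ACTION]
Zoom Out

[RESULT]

                              
                              
                              
                              
                              
                              
                              
                              
                              
                              
                              
                              
                              
                              
                              
                              
                              
                              
                              
                              
                              
                              


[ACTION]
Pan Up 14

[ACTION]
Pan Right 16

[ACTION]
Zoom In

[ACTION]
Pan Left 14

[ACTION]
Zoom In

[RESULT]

                              
                              
                              
                              
                              
                              
                              
                              
                              
▓▓██████▒▒▒      ▒▒▒██████▓▓▓ 
▓▓██████▒▒▒      ▒▒▒██████▓▓▓ 
▓▓██████▒▒▒      ▒▒▒██████▓▓▓ 
        ▒▒▒      ▒▒▒          
        ▒▒▒      ▒▒▒          
        ▒▒▒      ▒▒▒          
  ██████░░░      ░░░██████    
  ██████░░░      ░░░██████    
  ██████░░░      ░░░██████    
     ▓▓▓            ▓▓▓       
     ▓▓▓            ▓▓▓       
     ▓▓▓            ▓▓▓       
                              


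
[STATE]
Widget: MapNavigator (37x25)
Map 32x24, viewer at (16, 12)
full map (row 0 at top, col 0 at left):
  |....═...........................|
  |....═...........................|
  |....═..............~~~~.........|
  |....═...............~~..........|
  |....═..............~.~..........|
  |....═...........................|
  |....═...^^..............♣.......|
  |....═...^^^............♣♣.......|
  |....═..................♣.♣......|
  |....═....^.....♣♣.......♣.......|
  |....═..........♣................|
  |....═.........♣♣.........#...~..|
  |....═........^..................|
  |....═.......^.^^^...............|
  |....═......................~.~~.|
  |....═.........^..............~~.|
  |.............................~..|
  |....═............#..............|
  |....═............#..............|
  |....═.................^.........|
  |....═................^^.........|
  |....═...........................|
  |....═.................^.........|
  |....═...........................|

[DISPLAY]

  ....═...........................   
  ....═...........................   
  ....═..............~~~~.........   
  ....═...............~~..........   
  ....═..............~.~..........   
  ....═...........................   
  ....═...^^..............♣.......   
  ....═...^^^............♣♣.......   
  ....═..................♣.♣......   
  ....═....^.....♣♣.......♣.......   
  ....═..........♣................   
  ....═.........♣♣.........#...~..   
  ....═........^..@...............   
  ....═.......^.^^^...............   
  ....═......................~.~~.   
  ....═.........^..............~~.   
  .............................~..   
  ....═............#..............   
  ....═............#..............   
  ....═.................^.........   
  ....═................^^.........   
  ....═...........................   
  ....═.................^.........   
  ....═...........................   
                                     


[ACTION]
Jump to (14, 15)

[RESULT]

    ....═...............~~.......... 
    ....═..............~.~.......... 
    ....═........................... 
    ....═...^^..............♣....... 
    ....═...^^^............♣♣....... 
    ....═..................♣.♣...... 
    ....═....^.....♣♣.......♣....... 
    ....═..........♣................ 
    ....═.........♣♣.........#...~.. 
    ....═........^.................. 
    ....═.......^.^^^............... 
    ....═......................~.~~. 
    ....═.........@..............~~. 
    .............................~.. 
    ....═............#.............. 
    ....═............#.............. 
    ....═.................^......... 
    ....═................^^......... 
    ....═........................... 
    ....═.................^......... 
    ....═........................... 
                                     
                                     
                                     
                                     


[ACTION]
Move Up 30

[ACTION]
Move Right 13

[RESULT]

                                     
                                     
                                     
                                     
                                     
                                     
                                     
                                     
                                     
                                     
                                     
                                     
..................@....              
.......................              
..........~~~~.........              
...........~~..........              
..........~.~..........              
.......................              
^..............♣.......              
^^............♣♣.......              
..............♣.♣......              
^.....♣♣.......♣.......              
......♣................              
.....♣♣.........#...~..              
....^..................              


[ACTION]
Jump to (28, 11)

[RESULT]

                                     
......................               
......................               
.........~~~~.........               
..........~~..........               
.........~.~..........               
......................               
..............♣.......               
^............♣♣.......               
.............♣.♣......               
.....♣♣.......♣.......               
.....♣................               
....♣♣.........#..@~..               
...^..................               
..^.^^^...............               
.................~.~~.               
....^..............~~.               
...................~..               
.......#..............               
.......#..............               
............^.........               
...........^^.........               
......................               
............^.........               
......................               


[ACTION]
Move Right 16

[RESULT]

                                     
...................                  
...................                  
......~~~~.........                  
.......~~..........                  
......~.~..........                  
...................                  
...........♣.......                  
..........♣♣.......                  
..........♣.♣......                  
..♣♣.......♣.......                  
..♣................                  
.♣♣.........#...~.@                  
^..................                  
.^^^...............                  
..............~.~~.                  
.^..............~~.                  
................~..                  
....#..............                  
....#..............                  
.........^.........                  
........^^.........                  
...................                  
.........^.........                  
...................                  


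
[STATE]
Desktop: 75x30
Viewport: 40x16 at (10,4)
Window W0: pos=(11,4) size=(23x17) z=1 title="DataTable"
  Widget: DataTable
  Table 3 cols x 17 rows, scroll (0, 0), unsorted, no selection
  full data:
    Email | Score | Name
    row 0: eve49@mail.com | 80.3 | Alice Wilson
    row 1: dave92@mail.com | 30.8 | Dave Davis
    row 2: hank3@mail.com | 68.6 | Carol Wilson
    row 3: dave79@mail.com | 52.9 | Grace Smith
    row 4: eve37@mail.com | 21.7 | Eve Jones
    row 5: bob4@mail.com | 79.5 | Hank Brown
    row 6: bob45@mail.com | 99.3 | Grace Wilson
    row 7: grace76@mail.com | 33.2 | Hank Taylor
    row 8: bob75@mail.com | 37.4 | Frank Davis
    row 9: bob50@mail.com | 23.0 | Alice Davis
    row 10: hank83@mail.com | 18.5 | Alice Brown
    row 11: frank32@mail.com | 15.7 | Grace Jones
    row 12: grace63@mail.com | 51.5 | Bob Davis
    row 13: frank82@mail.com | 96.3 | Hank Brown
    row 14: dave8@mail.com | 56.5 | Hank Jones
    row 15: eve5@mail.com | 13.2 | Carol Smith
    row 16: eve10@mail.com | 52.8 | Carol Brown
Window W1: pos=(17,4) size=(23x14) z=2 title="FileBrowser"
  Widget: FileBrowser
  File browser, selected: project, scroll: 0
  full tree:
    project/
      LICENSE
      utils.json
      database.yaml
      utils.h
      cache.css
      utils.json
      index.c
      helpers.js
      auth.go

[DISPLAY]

 ┏━━━━━┏━━━━━━━━━━━━━━━━━━━━━┓          
 ┃ Data┃ FileBrowser         ┃          
 ┠─────┠─────────────────────┨          
 ┃Email┃> [-] project/       ┃          
 ┃─────┃    LICENSE          ┃          
 ┃eve49┃    utils.json       ┃          
 ┃dave9┃    database.yaml    ┃          
 ┃hank3┃    utils.h          ┃          
 ┃dave7┃    cache.css        ┃          
 ┃eve37┃    utils.json       ┃          
 ┃bob4@┃    index.c          ┃          
 ┃bob45┃    helpers.js       ┃          
 ┃grace┃    auth.go          ┃          
 ┃bob75┗━━━━━━━━━━━━━━━━━━━━━┛          
 ┃bob50@mail.com  │23.0┃                
 ┃hank83@mail.com │18.5┃                


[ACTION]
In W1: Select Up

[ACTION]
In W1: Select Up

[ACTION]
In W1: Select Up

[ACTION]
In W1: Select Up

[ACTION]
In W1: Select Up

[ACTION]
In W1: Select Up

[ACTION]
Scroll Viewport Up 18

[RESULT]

                                        
                                        
                                        
                                        
 ┏━━━━━┏━━━━━━━━━━━━━━━━━━━━━┓          
 ┃ Data┃ FileBrowser         ┃          
 ┠─────┠─────────────────────┨          
 ┃Email┃> [-] project/       ┃          
 ┃─────┃    LICENSE          ┃          
 ┃eve49┃    utils.json       ┃          
 ┃dave9┃    database.yaml    ┃          
 ┃hank3┃    utils.h          ┃          
 ┃dave7┃    cache.css        ┃          
 ┃eve37┃    utils.json       ┃          
 ┃bob4@┃    index.c          ┃          
 ┃bob45┃    helpers.js       ┃          
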